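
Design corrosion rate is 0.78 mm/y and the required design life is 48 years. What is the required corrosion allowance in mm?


Corrosion allowance = CR × design life
CA = 0.78 * 48 = 37.44 mm

37.44 mm


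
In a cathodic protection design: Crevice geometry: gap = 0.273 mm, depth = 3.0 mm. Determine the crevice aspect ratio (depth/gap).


Aspect ratio = depth / gap
Ratio = 3.0 / 0.273 = 11.0

11.0


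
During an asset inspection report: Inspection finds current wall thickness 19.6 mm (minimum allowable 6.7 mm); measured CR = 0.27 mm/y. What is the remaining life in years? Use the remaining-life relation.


Apply the remaining-life relation: RL = (t_current − t_min) / CR
RL = (19.6 − 6.7) / 0.27 = 12.9 / 0.27 = 47.8 years

47.8 years


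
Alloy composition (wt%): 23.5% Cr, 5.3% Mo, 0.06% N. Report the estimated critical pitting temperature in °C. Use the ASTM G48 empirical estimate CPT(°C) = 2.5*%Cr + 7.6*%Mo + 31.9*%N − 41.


Apply the ASTM G48 empirical CPT estimate: CPT(°C) = 2.5*%Cr + 7.6*%Mo + 31.9*%N − 41
2.5*23.5 = 58.75; 7.6*5.3 = 40.28; 31.9*0.06 = 1.914
CPT = 58.75 + 40.28 + 1.914 − 41 = 59.944 °C
Rounded to 0.1 °C: CPT ≈ 59.9 °C

59.9 °C


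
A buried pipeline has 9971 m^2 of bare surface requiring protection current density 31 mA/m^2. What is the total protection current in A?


I = area * current density, then convert mA → A (÷1000)
I = 9971 * 31 / 1000 = 309.1 A

309.1 A


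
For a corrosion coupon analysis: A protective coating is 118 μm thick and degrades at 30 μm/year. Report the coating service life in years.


Service life = thickness / degradation rate
Life = 118 / 30 = 3.9 years

3.9 years


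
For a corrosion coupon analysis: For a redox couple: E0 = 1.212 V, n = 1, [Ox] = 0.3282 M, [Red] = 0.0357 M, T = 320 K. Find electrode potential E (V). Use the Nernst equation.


Apply the Nernst equation: E = E0 + (RT/nF)*ln([Ox]/[Red])
Step 1: RT/nF = 8.314*320/(1*96485) = 0.02757403 V
Step 2: [Ox]/[Red] = 0.3282/0.0357 = 9.193277
Step 3: ln(9.193277) = 2.218472
Step 4: correction = 0.02757403 * 2.218472 = 0.0612 V
E = 1.212 + 0.0612 = 1.2732 V

1.2732 V


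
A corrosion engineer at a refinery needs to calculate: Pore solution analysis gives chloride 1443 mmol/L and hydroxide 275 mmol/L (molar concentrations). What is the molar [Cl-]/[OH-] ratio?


Threshold parameter = [Cl-] / [OH-] (molar basis; both in mmol/L, so units cancel)
Ratio = 1443 / 275 = 5.25

5.25


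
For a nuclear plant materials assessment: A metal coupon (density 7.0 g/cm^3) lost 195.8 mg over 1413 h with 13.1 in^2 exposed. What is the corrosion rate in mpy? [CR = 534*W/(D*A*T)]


Apply the mpy weight-loss relation: CR = 534 * W / (D * A * T)
Numerator: 534 * 195.8 = 104557.2
Denominator: 7.0 * 13.1 * 1413 = 129572.1
CR = 104557.2 / 129572.1 = 0.807 mpy

0.807 mpy


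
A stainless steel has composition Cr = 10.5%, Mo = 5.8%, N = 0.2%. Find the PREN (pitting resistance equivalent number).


Apply the PREN formula: PREN = Cr + 3.3*Mo + 16*N
PREN = 10.5 + 3.3*5.8 + 16*0.2
PREN = 10.5 + 19.14 + 3.2 = 32.84

32.84


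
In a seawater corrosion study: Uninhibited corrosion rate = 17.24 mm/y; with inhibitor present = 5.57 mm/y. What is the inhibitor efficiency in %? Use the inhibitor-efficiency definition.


Apply the inhibitor-efficiency definition: IE = (CR_blank − CR_inh)/CR_blank × 100
IE = (17.24 − 5.57) / 17.24 × 100
IE = 11.67 / 17.24 × 100 = 67.7 %

67.7 %


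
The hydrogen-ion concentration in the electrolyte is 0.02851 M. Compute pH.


pH = −log10[H+]
pH = −log10(0.02851) = 1.55

1.55


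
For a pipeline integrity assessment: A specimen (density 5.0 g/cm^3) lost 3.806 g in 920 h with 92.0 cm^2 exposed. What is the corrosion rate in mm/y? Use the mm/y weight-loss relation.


Apply the mm/y weight-loss relation: CR = 87600 * W / (D * A * T)
Numerator: 87600 * 3.806 = 333405.6
Denominator: 5.0 * 92.0 * 920 = 423200.0
CR = 333405.6 / 423200.0 = 0.78782 mm/y

0.78782 mm/y


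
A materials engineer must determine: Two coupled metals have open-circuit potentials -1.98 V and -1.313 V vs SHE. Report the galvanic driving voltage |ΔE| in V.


Driving voltage is the absolute potential difference.
|ΔE| = |-1.98 − (-1.313)| = 0.667 V

0.667 V


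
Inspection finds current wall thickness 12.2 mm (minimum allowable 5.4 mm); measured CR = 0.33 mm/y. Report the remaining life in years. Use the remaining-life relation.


Apply the remaining-life relation: RL = (t_current − t_min) / CR
RL = (12.2 − 5.4) / 0.33 = 6.8 / 0.33 = 20.6 years

20.6 years


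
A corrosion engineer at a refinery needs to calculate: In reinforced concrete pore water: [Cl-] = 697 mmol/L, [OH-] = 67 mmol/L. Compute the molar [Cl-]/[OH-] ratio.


Threshold parameter = [Cl-] / [OH-] (molar basis; both in mmol/L, so units cancel)
Ratio = 697 / 67 = 10.4

10.4


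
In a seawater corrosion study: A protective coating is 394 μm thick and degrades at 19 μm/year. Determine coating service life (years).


Service life = thickness / degradation rate
Life = 394 / 19 = 20.7 years

20.7 years


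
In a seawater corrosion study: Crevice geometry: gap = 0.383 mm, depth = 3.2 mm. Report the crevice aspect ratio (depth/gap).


Aspect ratio = depth / gap
Ratio = 3.2 / 0.383 = 8.4

8.4


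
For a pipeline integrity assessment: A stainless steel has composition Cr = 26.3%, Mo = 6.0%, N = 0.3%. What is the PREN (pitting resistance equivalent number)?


Apply the PREN formula: PREN = Cr + 3.3*Mo + 16*N
PREN = 26.3 + 3.3*6.0 + 16*0.3
PREN = 26.3 + 19.8 + 4.8 = 50.9

50.9


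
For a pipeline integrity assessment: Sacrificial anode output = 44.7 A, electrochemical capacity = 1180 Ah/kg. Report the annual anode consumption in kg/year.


Annual consumption = current * hours per year / capacity
Rate = 44.7 * 8760 / 1180 = 331.8 kg/year

331.8 kg/year


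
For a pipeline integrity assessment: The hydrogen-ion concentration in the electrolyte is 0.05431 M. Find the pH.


pH = −log10[H+]
pH = −log10(0.05431) = 1.27

1.27


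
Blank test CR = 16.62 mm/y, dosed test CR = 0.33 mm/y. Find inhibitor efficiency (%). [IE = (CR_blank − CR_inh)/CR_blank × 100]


Apply the inhibitor-efficiency definition: IE = (CR_blank − CR_inh)/CR_blank × 100
IE = (16.62 − 0.33) / 16.62 × 100
IE = 16.29 / 16.62 × 100 = 98.0 %

98.0 %


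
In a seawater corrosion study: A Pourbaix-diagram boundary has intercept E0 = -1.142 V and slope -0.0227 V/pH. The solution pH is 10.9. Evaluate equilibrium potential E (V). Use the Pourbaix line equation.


Apply the Pourbaix line equation: E = E0 + slope*pH
E = -1.142 + (-0.0227)*10.9 = -1.142 + (-0.24743) = -1.38943 V
Rounded to 4 decimal places: E = -1.3894 V

-1.3894 V


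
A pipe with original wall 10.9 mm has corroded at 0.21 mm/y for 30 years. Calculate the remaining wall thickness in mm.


Remaining wall = original − CR × time
t = 10.9 − 0.21*30 = 10.9 − 6.3 = 4.6 mm

4.6 mm


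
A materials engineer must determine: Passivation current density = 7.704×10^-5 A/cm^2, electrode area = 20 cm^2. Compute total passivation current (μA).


I = i_pass * A, then convert A → μA (×10^6)
I = 7.704×10^-5 * 20 * 10^6 = 1540.8 μA

1540.8 μA


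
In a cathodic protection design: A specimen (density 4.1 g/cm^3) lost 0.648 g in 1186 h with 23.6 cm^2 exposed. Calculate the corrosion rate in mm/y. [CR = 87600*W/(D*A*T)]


Apply the mm/y weight-loss relation: CR = 87600 * W / (D * A * T)
Numerator: 87600 * 0.648 = 56764.8
Denominator: 4.1 * 23.6 * 1186 = 114757.36
CR = 56764.8 / 114757.36 = 0.494651 mm/y

0.494651 mm/y


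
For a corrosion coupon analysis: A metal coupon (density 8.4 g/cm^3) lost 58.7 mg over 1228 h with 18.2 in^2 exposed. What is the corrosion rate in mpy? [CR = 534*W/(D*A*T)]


Apply the mpy weight-loss relation: CR = 534 * W / (D * A * T)
Numerator: 534 * 58.7 = 31345.8
Denominator: 8.4 * 18.2 * 1228 = 187736.64
CR = 31345.8 / 187736.64 = 0.167 mpy

0.167 mpy


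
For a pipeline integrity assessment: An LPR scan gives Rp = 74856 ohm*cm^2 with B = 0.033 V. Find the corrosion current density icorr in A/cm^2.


Apply the Stern-Geary relation: icorr = B / Rp
icorr = 0.033 / 74856 = 4.408×10^-7 A/cm^2

4.408×10^-7 A/cm^2


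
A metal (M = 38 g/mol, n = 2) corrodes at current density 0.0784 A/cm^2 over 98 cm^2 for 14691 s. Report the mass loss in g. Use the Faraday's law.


Apply Faraday's law: m = i*A*t*M / (n*F)
Total charge passed Q = i*A*t = 0.0784*98*14691 = 112873.8912 C
m = Q*M/(n*F) = 112873.8912*38/(2*96485) = 22.2273 g

22.2273 g


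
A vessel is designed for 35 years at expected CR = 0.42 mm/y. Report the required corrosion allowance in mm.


Corrosion allowance = CR × design life
CA = 0.42 * 35 = 14.7 mm

14.7 mm


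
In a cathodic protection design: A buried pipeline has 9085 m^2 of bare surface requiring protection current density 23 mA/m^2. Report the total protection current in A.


I = area * current density, then convert mA → A (÷1000)
I = 9085 * 23 / 1000 = 208.96 A

208.96 A


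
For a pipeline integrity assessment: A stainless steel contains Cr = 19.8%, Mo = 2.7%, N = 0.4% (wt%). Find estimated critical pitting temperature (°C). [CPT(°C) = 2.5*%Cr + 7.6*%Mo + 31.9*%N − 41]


Apply the ASTM G48 empirical CPT estimate: CPT(°C) = 2.5*%Cr + 7.6*%Mo + 31.9*%N − 41
2.5*19.8 = 49.5; 7.6*2.7 = 20.52; 31.9*0.4 = 12.76
CPT = 49.5 + 20.52 + 12.76 − 41 = 41.78 °C
Rounded to 0.1 °C: CPT ≈ 41.8 °C

41.8 °C


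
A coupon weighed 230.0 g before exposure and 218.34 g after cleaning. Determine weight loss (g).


Weight loss = initial − final
WL = 230.0 − 218.34 = 11.66 g

11.66 g


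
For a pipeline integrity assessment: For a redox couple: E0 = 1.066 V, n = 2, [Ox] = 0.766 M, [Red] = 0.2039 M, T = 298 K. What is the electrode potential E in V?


Apply the Nernst equation: E = E0 + (RT/nF)*ln([Ox]/[Red])
Step 1: RT/nF = 8.314*298/(2*96485) = 0.01283916 V
Step 2: [Ox]/[Red] = 0.766/0.2039 = 3.756744
Step 3: ln(3.756744) = 1.323553
Step 4: correction = 0.01283916 * 1.323553 = 0.017 V
E = 1.066 + 0.017 = 1.083 V

1.083 V


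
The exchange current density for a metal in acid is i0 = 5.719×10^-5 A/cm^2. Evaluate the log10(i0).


i0 = 5.719×10^-5 A/cm^2
log10(i0) = -4.243

-4.243


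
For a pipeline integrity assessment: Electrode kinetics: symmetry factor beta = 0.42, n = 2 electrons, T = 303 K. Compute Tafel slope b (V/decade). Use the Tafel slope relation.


Apply the Tafel slope relation: b = 2.303*R*T/(beta*n*F)
Numerator: 2.303 * 8.314 * 303 = 5801.58
Denominator: 0.42 * 2 * 96485 = 81047.4
b = 5801.58 / 81047.4 = 0.072 V/decade

0.072 V/decade


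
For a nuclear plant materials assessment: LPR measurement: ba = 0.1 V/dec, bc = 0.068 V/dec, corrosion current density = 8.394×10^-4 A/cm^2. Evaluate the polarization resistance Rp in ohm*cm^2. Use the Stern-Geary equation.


Apply the Stern-Geary equation: Rp = ba*bc / (2.303*icorr*(ba+bc))
ba*bc = 0.1*0.068 = 0.0068
ba+bc = 0.168; 2.303*icorr*(ba+bc) = 2.303*8.394×10^-4*0.168 = 3.2476722×10^-4
Rp = 0.0068 / 3.2476722×10^-4 = 20.94 ohm*cm^2

20.94 ohm*cm^2


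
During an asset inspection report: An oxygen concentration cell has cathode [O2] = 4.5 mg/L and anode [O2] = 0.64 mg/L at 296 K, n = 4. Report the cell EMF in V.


Apply the Nernst concentration-cell relation: E = (RT/nF)*ln(C_cathode/C_anode)
RT/nF = 8.314*296/(4*96485) = 0.00637649 V
ln(4.5/0.64) = 1.95036
E = 0.00637649 * 1.95036 = 0.01244 V

0.01244 V


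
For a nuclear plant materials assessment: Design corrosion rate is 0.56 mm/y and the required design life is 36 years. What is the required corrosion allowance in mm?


Corrosion allowance = CR × design life
CA = 0.56 * 36 = 20.16 mm

20.16 mm


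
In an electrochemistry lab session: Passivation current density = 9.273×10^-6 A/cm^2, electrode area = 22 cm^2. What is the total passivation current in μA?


I = i_pass * A, then convert A → μA (×10^6)
I = 9.273×10^-6 * 22 * 10^6 = 204.01 μA

204.01 μA


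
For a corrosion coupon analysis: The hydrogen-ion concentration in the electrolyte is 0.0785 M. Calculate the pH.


pH = −log10[H+]
pH = −log10(0.0785) = 1.11

1.11


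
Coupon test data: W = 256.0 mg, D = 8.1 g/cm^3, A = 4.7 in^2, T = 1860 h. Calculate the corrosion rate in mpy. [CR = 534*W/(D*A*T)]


Apply the mpy weight-loss relation: CR = 534 * W / (D * A * T)
Numerator: 534 * 256.0 = 136704.0
Denominator: 8.1 * 4.7 * 1860 = 70810.2
CR = 136704.0 / 70810.2 = 1.93057 mpy

1.93057 mpy


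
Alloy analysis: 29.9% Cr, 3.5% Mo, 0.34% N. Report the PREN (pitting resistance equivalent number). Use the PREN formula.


Apply the PREN formula: PREN = Cr + 3.3*Mo + 16*N
PREN = 29.9 + 3.3*3.5 + 16*0.34
PREN = 29.9 + 11.55 + 5.44 = 46.89

46.89


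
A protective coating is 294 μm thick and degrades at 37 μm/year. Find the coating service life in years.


Service life = thickness / degradation rate
Life = 294 / 37 = 7.9 years

7.9 years


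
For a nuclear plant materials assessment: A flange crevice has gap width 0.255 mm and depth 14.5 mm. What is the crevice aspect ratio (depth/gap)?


Aspect ratio = depth / gap
Ratio = 14.5 / 0.255 = 56.9

56.9


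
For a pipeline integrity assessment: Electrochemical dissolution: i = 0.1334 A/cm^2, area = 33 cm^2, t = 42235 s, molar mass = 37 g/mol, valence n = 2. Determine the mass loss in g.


Apply Faraday's law: m = i*A*t*M / (n*F)
Total charge passed Q = i*A*t = 0.1334*33*42235 = 185926.917 C
m = Q*M/(n*F) = 185926.917*37/(2*96485) = 35.65 g

35.65 g


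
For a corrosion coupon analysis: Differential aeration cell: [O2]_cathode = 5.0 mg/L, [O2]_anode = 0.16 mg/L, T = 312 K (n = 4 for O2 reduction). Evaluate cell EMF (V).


Apply the Nernst concentration-cell relation: E = (RT/nF)*ln(C_cathode/C_anode)
RT/nF = 8.314*312/(4*96485) = 0.00672117 V
ln(5.0/0.16) = 3.44202
E = 0.00672117 * 3.44202 = 0.02313 V

0.02313 V


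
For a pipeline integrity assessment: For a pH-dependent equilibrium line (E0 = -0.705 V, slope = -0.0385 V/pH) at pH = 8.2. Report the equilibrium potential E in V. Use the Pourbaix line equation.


Apply the Pourbaix line equation: E = E0 + slope*pH
E = -0.705 + (-0.0385)*8.2 = -0.705 + (-0.3157) = -1.0207 V
Rounded to 3 decimal places: E = -1.021 V

-1.021 V


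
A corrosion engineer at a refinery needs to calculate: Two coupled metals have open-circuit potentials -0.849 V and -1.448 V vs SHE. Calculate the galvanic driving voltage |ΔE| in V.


Driving voltage is the absolute potential difference.
|ΔE| = |-0.849 − (-1.448)| = 0.599 V

0.599 V


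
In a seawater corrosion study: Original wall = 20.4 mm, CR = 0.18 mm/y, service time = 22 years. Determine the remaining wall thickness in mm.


Remaining wall = original − CR × time
t = 20.4 − 0.18*22 = 20.4 − 3.96 = 16.44 mm

16.44 mm


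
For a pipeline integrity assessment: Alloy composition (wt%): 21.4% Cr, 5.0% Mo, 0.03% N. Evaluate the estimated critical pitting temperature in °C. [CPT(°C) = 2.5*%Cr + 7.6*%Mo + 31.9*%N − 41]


Apply the ASTM G48 empirical CPT estimate: CPT(°C) = 2.5*%Cr + 7.6*%Mo + 31.9*%N − 41
2.5*21.4 = 53.5; 7.6*5.0 = 38; 31.9*0.03 = 0.957
CPT = 53.5 + 38 + 0.957 − 41 = 51.457 °C
Rounded to 0.1 °C: CPT ≈ 51.5 °C

51.5 °C


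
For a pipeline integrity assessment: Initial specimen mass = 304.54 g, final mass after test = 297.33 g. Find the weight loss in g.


Weight loss = initial − final
WL = 304.54 − 297.33 = 7.21 g

7.21 g


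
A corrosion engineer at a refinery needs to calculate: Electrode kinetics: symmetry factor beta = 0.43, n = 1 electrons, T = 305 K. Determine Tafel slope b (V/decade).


Apply the Tafel slope relation: b = 2.303*R*T/(beta*n*F)
Numerator: 2.303 * 8.314 * 305 = 5839.88
Denominator: 0.43 * 1 * 96485 = 41488.55
b = 5839.88 / 41488.55 = 0.141 V/decade

0.141 V/decade


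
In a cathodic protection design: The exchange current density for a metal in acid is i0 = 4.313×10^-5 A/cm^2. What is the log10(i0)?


i0 = 4.313×10^-5 A/cm^2
log10(i0) = -4.365

-4.365


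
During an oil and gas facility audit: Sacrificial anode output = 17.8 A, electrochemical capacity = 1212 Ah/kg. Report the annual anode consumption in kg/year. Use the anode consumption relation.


Annual consumption = current * hours per year / capacity
Rate = 17.8 * 8760 / 1212 = 128.7 kg/year

128.7 kg/year


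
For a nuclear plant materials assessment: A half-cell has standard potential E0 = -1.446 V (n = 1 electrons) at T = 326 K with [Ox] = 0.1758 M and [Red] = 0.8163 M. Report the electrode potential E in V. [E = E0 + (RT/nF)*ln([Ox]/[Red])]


Apply the Nernst equation: E = E0 + (RT/nF)*ln([Ox]/[Red])
Step 1: RT/nF = 8.314*326/(1*96485) = 0.02809104 V
Step 2: [Ox]/[Red] = 0.1758/0.8163 = 0.215362
Step 3: ln(0.215362) = -1.535435
Step 4: correction = 0.02809104 * -1.535435 = -0.043 V
E = -1.446 + -0.043 = -1.489 V

-1.489 V


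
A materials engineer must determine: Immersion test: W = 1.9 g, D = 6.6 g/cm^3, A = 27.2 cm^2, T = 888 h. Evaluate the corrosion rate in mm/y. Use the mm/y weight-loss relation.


Apply the mm/y weight-loss relation: CR = 87600 * W / (D * A * T)
Numerator: 87600 * 1.9 = 166440.0
Denominator: 6.6 * 27.2 * 888 = 159413.76
CR = 166440.0 / 159413.76 = 1.0441 mm/y

1.0441 mm/y


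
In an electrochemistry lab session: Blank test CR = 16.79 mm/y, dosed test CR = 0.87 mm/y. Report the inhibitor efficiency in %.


Apply the inhibitor-efficiency definition: IE = (CR_blank − CR_inh)/CR_blank × 100
IE = (16.79 − 0.87) / 16.79 × 100
IE = 15.92 / 16.79 × 100 = 94.8 %

94.8 %


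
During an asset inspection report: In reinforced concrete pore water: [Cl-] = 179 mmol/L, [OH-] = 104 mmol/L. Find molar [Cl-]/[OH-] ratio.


Threshold parameter = [Cl-] / [OH-] (molar basis; both in mmol/L, so units cancel)
Ratio = 179 / 104 = 1.72

1.72


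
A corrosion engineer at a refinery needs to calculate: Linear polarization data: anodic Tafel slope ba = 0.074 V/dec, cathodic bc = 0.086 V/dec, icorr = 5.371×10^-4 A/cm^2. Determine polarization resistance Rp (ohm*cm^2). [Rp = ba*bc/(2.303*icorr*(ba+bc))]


Apply the Stern-Geary equation: Rp = ba*bc / (2.303*icorr*(ba+bc))
ba*bc = 0.074*0.086 = 0.006364
ba+bc = 0.16; 2.303*icorr*(ba+bc) = 2.303*5.371×10^-4*0.16 = 1.9791061×10^-4
Rp = 0.006364 / 1.9791061×10^-4 = 32.16 ohm*cm^2

32.16 ohm*cm^2


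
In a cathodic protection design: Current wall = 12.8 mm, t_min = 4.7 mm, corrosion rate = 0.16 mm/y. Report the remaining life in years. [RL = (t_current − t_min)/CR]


Apply the remaining-life relation: RL = (t_current − t_min) / CR
RL = (12.8 − 4.7) / 0.16 = 8.1 / 0.16 = 50.6 years

50.6 years


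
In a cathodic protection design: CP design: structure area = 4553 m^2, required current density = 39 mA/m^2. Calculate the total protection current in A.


I = area * current density, then convert mA → A (÷1000)
I = 4553 * 39 / 1000 = 177.57 A

177.57 A


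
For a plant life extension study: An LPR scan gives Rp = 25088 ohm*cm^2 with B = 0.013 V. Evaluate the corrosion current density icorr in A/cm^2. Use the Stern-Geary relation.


Apply the Stern-Geary relation: icorr = B / Rp
icorr = 0.013 / 25088 = 5.182×10^-7 A/cm^2

5.182×10^-7 A/cm^2


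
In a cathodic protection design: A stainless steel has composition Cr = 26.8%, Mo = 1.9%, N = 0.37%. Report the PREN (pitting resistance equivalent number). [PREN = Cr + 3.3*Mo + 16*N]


Apply the PREN formula: PREN = Cr + 3.3*Mo + 16*N
PREN = 26.8 + 3.3*1.9 + 16*0.37
PREN = 26.8 + 6.27 + 5.92 = 38.99

38.99


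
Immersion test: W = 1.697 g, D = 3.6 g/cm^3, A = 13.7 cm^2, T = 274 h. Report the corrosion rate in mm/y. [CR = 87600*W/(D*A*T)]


Apply the mm/y weight-loss relation: CR = 87600 * W / (D * A * T)
Numerator: 87600 * 1.697 = 148657.2
Denominator: 3.6 * 13.7 * 274 = 13513.68
CR = 148657.2 / 13513.68 = 11.0005 mm/y

11.0005 mm/y


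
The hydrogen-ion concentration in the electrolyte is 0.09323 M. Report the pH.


pH = −log10[H+]
pH = −log10(0.09323) = 1.03

1.03


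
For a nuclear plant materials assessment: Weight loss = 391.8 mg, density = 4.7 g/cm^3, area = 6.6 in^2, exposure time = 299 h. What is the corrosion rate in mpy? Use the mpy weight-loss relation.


Apply the mpy weight-loss relation: CR = 534 * W / (D * A * T)
Numerator: 534 * 391.8 = 209221.2
Denominator: 4.7 * 6.6 * 299 = 9274.98
CR = 209221.2 / 9274.98 = 22.5576 mpy

22.5576 mpy


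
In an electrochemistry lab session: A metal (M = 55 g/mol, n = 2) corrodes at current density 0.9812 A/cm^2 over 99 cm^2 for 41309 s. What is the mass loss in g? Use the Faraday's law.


Apply Faraday's law: m = i*A*t*M / (n*F)
Total charge passed Q = i*A*t = 0.9812*99*41309 = 4012706.6892 C
m = Q*M/(n*F) = 4012706.6892*55/(2*96485) = 1143.695 g

1143.695 g


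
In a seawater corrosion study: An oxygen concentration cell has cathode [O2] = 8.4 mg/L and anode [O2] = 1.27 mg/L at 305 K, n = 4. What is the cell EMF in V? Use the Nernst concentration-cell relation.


Apply the Nernst concentration-cell relation: E = (RT/nF)*ln(C_cathode/C_anode)
RT/nF = 8.314*305/(4*96485) = 0.00657037 V
ln(8.4/1.27) = 1.88921
E = 0.00657037 * 1.88921 = 0.01241 V

0.01241 V


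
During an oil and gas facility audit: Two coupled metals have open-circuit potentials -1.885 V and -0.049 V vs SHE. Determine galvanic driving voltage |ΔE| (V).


Driving voltage is the absolute potential difference.
|ΔE| = |-1.885 − (-0.049)| = 1.836 V

1.836 V


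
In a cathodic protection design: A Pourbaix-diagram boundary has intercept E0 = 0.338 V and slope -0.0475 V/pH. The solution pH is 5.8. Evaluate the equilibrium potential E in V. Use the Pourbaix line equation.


Apply the Pourbaix line equation: E = E0 + slope*pH
E = 0.338 + (-0.0475)*5.8 = 0.338 + (-0.2755) = 0.0625 V
Rounded to 3 decimal places: E = 0.063 V

0.063 V


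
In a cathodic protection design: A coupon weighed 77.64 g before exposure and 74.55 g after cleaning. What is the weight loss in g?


Weight loss = initial − final
WL = 77.64 − 74.55 = 3.09 g

3.09 g


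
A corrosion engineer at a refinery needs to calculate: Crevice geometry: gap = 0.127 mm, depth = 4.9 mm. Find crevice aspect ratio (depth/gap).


Aspect ratio = depth / gap
Ratio = 4.9 / 0.127 = 38.6

38.6


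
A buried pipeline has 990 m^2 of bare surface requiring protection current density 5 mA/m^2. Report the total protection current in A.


I = area * current density, then convert mA → A (÷1000)
I = 990 * 5 / 1000 = 4.95 A

4.95 A


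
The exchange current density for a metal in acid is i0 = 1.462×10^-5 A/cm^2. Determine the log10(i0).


i0 = 1.462×10^-5 A/cm^2
log10(i0) = -4.835

-4.835


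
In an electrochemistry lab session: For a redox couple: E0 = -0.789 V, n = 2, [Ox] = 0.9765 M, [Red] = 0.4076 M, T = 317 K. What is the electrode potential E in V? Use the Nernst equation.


Apply the Nernst equation: E = E0 + (RT/nF)*ln([Ox]/[Red])
Step 1: RT/nF = 8.314*317/(2*96485) = 0.01365776 V
Step 2: [Ox]/[Red] = 0.9765/0.4076 = 2.395731
Step 3: ln(2.395731) = 0.873688
Step 4: correction = 0.01365776 * 0.873688 = 0.0119 V
E = -0.789 + 0.0119 = -0.7771 V

-0.7771 V


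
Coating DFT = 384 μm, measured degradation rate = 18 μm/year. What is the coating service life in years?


Service life = thickness / degradation rate
Life = 384 / 18 = 21.3 years

21.3 years


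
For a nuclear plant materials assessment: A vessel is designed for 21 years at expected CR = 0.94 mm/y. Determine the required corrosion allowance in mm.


Corrosion allowance = CR × design life
CA = 0.94 * 21 = 19.74 mm

19.74 mm


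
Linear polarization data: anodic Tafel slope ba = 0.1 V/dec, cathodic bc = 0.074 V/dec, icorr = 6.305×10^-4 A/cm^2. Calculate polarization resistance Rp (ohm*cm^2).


Apply the Stern-Geary equation: Rp = ba*bc / (2.303*icorr*(ba+bc))
ba*bc = 0.1*0.074 = 0.0074
ba+bc = 0.174; 2.303*icorr*(ba+bc) = 2.303*6.305×10^-4*0.174 = 2.5265522×10^-4
Rp = 0.0074 / 2.5265522×10^-4 = 29.29 ohm*cm^2

29.29 ohm*cm^2


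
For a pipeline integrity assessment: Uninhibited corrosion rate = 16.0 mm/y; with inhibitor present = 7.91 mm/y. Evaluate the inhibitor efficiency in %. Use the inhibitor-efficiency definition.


Apply the inhibitor-efficiency definition: IE = (CR_blank − CR_inh)/CR_blank × 100
IE = (16.0 − 7.91) / 16.0 × 100
IE = 8.09 / 16.0 × 100 = 50.6 %

50.6 %


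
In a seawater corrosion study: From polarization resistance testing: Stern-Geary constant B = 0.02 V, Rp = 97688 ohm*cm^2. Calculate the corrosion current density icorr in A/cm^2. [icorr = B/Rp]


Apply the Stern-Geary relation: icorr = B / Rp
icorr = 0.02 / 97688 = 2.047×10^-7 A/cm^2

2.047×10^-7 A/cm^2


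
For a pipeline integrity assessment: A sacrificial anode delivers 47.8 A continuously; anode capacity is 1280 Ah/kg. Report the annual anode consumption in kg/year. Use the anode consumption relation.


Annual consumption = current * hours per year / capacity
Rate = 47.8 * 8760 / 1280 = 327.1 kg/year

327.1 kg/year


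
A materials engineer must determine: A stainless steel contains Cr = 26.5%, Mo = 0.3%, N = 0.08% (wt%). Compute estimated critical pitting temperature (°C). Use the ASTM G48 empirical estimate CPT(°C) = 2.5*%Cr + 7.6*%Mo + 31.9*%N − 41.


Apply the ASTM G48 empirical CPT estimate: CPT(°C) = 2.5*%Cr + 7.6*%Mo + 31.9*%N − 41
2.5*26.5 = 66.25; 7.6*0.3 = 2.28; 31.9*0.08 = 2.552
CPT = 66.25 + 2.28 + 2.552 − 41 = 30.082 °C
Rounded to 0.1 °C: CPT ≈ 30.1 °C

30.1 °C


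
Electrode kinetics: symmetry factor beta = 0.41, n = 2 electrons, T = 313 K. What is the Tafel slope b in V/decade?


Apply the Tafel slope relation: b = 2.303*R*T/(beta*n*F)
Numerator: 2.303 * 8.314 * 313 = 5993.06
Denominator: 0.41 * 2 * 96485 = 79117.7
b = 5993.06 / 79117.7 = 0.0757 V/decade

0.0757 V/decade


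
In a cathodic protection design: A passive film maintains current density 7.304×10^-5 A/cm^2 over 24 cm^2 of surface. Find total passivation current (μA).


I = i_pass * A, then convert A → μA (×10^6)
I = 7.304×10^-5 * 24 * 10^6 = 1752.96 μA

1752.96 μA


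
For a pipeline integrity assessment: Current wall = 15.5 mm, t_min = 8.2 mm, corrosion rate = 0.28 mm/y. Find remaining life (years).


Apply the remaining-life relation: RL = (t_current − t_min) / CR
RL = (15.5 − 8.2) / 0.28 = 7.3 / 0.28 = 26.1 years

26.1 years


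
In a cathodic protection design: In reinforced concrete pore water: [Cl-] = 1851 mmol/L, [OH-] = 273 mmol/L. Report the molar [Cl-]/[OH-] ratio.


Threshold parameter = [Cl-] / [OH-] (molar basis; both in mmol/L, so units cancel)
Ratio = 1851 / 273 = 6.78

6.78


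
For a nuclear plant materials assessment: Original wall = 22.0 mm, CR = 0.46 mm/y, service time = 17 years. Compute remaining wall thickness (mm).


Remaining wall = original − CR × time
t = 22.0 − 0.46*17 = 22.0 − 7.82 = 14.18 mm

14.18 mm


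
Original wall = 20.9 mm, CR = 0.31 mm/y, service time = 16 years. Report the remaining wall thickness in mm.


Remaining wall = original − CR × time
t = 20.9 − 0.31*16 = 20.9 − 4.96 = 15.94 mm

15.94 mm


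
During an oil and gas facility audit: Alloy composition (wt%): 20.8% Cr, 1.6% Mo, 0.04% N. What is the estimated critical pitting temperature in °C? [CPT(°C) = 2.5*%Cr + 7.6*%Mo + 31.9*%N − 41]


Apply the ASTM G48 empirical CPT estimate: CPT(°C) = 2.5*%Cr + 7.6*%Mo + 31.9*%N − 41
2.5*20.8 = 52; 7.6*1.6 = 12.16; 31.9*0.04 = 1.276
CPT = 52 + 12.16 + 1.276 − 41 = 24.436 °C
Rounded to 0.1 °C: CPT ≈ 24.4 °C

24.4 °C


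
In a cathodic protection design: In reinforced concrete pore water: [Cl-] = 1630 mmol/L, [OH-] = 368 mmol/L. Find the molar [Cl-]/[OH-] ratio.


Threshold parameter = [Cl-] / [OH-] (molar basis; both in mmol/L, so units cancel)
Ratio = 1630 / 368 = 4.43

4.43


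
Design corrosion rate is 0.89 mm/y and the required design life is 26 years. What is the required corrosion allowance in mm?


Corrosion allowance = CR × design life
CA = 0.89 * 26 = 23.14 mm

23.14 mm


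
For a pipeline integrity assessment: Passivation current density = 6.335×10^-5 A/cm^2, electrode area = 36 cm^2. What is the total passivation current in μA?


I = i_pass * A, then convert A → μA (×10^6)
I = 6.335×10^-5 * 36 * 10^6 = 2280.6 μA

2280.6 μA


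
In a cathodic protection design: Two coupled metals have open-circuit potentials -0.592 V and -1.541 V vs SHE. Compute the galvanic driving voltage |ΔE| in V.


Driving voltage is the absolute potential difference.
|ΔE| = |-0.592 − (-1.541)| = 0.949 V

0.949 V


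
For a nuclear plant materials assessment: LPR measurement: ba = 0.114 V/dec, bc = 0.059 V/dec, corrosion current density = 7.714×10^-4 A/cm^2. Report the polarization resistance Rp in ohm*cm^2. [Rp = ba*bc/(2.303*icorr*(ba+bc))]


Apply the Stern-Geary equation: Rp = ba*bc / (2.303*icorr*(ba+bc))
ba*bc = 0.114*0.059 = 0.006726
ba+bc = 0.173; 2.303*icorr*(ba+bc) = 2.303*7.714×10^-4*0.173 = 3.0734042×10^-4
Rp = 0.006726 / 3.0734042×10^-4 = 21.88 ohm*cm^2

21.88 ohm*cm^2


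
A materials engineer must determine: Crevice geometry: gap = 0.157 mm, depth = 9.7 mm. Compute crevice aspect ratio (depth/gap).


Aspect ratio = depth / gap
Ratio = 9.7 / 0.157 = 61.8

61.8


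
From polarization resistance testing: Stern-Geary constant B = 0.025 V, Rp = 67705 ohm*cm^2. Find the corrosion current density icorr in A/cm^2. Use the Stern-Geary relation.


Apply the Stern-Geary relation: icorr = B / Rp
icorr = 0.025 / 67705 = 3.692×10^-7 A/cm^2

3.692×10^-7 A/cm^2


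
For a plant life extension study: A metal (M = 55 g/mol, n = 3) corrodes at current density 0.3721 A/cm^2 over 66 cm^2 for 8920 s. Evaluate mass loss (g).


Apply Faraday's law: m = i*A*t*M / (n*F)
Total charge passed Q = i*A*t = 0.3721*66*8920 = 219062.712 C
m = Q*M/(n*F) = 219062.712*55/(3*96485) = 41.625 g

41.625 g


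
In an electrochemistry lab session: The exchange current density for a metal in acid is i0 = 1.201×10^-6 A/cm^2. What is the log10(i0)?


i0 = 1.201×10^-6 A/cm^2
log10(i0) = -5.92

-5.92


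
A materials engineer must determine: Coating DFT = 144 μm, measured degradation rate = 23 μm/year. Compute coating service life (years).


Service life = thickness / degradation rate
Life = 144 / 23 = 6.3 years

6.3 years


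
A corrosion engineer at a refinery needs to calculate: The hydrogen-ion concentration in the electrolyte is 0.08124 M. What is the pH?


pH = −log10[H+]
pH = −log10(0.08124) = 1.09

1.09


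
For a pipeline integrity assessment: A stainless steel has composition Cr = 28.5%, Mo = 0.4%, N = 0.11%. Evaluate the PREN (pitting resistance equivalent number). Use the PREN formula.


Apply the PREN formula: PREN = Cr + 3.3*Mo + 16*N
PREN = 28.5 + 3.3*0.4 + 16*0.11
PREN = 28.5 + 1.32 + 1.76 = 31.58

31.58


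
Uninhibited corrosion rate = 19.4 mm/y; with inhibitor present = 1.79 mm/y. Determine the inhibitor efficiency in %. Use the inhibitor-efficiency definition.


Apply the inhibitor-efficiency definition: IE = (CR_blank − CR_inh)/CR_blank × 100
IE = (19.4 − 1.79) / 19.4 × 100
IE = 17.61 / 19.4 × 100 = 90.8 %

90.8 %


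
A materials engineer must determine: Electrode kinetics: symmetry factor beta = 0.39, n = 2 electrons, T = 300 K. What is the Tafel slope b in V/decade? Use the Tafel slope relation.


Apply the Tafel slope relation: b = 2.303*R*T/(beta*n*F)
Numerator: 2.303 * 8.314 * 300 = 5744.14
Denominator: 0.39 * 2 * 96485 = 75258.3
b = 5744.14 / 75258.3 = 0.0763 V/decade

0.0763 V/decade


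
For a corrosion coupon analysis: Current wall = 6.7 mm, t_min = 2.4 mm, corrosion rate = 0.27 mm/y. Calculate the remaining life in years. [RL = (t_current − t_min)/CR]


Apply the remaining-life relation: RL = (t_current − t_min) / CR
RL = (6.7 − 2.4) / 0.27 = 4.3 / 0.27 = 15.9 years

15.9 years


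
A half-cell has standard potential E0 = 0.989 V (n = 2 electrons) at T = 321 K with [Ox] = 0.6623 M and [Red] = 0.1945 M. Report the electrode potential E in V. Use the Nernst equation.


Apply the Nernst equation: E = E0 + (RT/nF)*ln([Ox]/[Red])
Step 1: RT/nF = 8.314*321/(2*96485) = 0.0138301 V
Step 2: [Ox]/[Red] = 0.6623/0.1945 = 3.405141
Step 3: ln(3.405141) = 1.225286
Step 4: correction = 0.0138301 * 1.225286 = 0.0169 V
E = 0.989 + 0.0169 = 1.0059 V

1.0059 V


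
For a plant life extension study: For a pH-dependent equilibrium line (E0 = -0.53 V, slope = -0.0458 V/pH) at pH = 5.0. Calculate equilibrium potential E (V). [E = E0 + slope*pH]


Apply the Pourbaix line equation: E = E0 + slope*pH
E = -0.53 + (-0.0458)*5.0 = -0.53 + (-0.229) = -0.759 V
Rounded to 4 decimal places: E = -0.7590 V

-0.7590 V


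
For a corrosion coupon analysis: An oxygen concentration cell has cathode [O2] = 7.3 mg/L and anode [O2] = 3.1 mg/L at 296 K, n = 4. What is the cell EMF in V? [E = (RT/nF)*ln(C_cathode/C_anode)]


Apply the Nernst concentration-cell relation: E = (RT/nF)*ln(C_cathode/C_anode)
RT/nF = 8.314*296/(4*96485) = 0.00637649 V
ln(7.3/3.1) = 0.85647
E = 0.00637649 * 0.85647 = 0.00546 V

0.00546 V


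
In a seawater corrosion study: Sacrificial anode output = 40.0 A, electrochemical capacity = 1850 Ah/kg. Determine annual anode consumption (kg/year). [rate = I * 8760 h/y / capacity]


Annual consumption = current * hours per year / capacity
Rate = 40.0 * 8760 / 1850 = 189.4 kg/year

189.4 kg/year


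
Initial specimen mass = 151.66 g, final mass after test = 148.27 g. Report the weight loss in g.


Weight loss = initial − final
WL = 151.66 − 148.27 = 3.39 g

3.39 g


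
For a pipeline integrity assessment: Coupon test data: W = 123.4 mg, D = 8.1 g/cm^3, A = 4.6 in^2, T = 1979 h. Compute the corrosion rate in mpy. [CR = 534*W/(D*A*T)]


Apply the mpy weight-loss relation: CR = 534 * W / (D * A * T)
Numerator: 534 * 123.4 = 65895.6
Denominator: 8.1 * 4.6 * 1979 = 73737.54
CR = 65895.6 / 73737.54 = 0.89365 mpy

0.89365 mpy


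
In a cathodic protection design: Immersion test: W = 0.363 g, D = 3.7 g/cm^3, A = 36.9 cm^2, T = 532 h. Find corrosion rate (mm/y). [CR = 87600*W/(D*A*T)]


Apply the mm/y weight-loss relation: CR = 87600 * W / (D * A * T)
Numerator: 87600 * 0.363 = 31798.8
Denominator: 3.7 * 36.9 * 532 = 72633.96
CR = 31798.8 / 72633.96 = 0.4378 mm/y

0.4378 mm/y


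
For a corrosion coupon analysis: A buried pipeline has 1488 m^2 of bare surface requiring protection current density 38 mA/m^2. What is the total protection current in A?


I = area * current density, then convert mA → A (÷1000)
I = 1488 * 38 / 1000 = 56.54 A

56.54 A


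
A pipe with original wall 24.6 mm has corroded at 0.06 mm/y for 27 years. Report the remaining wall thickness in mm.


Remaining wall = original − CR × time
t = 24.6 − 0.06*27 = 24.6 − 1.62 = 22.98 mm

22.98 mm


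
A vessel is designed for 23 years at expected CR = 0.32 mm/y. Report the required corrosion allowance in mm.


Corrosion allowance = CR × design life
CA = 0.32 * 23 = 7.36 mm

7.36 mm


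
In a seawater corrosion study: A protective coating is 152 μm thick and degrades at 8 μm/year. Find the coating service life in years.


Service life = thickness / degradation rate
Life = 152 / 8 = 19.0 years

19.0 years


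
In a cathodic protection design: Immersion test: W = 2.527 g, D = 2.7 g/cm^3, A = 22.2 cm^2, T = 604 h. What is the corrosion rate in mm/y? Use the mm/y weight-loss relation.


Apply the mm/y weight-loss relation: CR = 87600 * W / (D * A * T)
Numerator: 87600 * 2.527 = 221365.2
Denominator: 2.7 * 22.2 * 604 = 36203.76
CR = 221365.2 / 36203.76 = 6.1144 mm/y

6.1144 mm/y


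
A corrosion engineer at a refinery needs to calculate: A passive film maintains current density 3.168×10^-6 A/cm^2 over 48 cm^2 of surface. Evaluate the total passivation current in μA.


I = i_pass * A, then convert A → μA (×10^6)
I = 3.168×10^-6 * 48 * 10^6 = 152.06 μA

152.06 μA


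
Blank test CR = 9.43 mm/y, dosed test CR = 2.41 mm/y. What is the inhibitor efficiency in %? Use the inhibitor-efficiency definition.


Apply the inhibitor-efficiency definition: IE = (CR_blank − CR_inh)/CR_blank × 100
IE = (9.43 − 2.41) / 9.43 × 100
IE = 7.02 / 9.43 × 100 = 74.4 %

74.4 %


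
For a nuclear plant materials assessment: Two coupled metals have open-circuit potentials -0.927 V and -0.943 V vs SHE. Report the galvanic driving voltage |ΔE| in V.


Driving voltage is the absolute potential difference.
|ΔE| = |-0.927 − (-0.943)| = 0.016 V

0.016 V


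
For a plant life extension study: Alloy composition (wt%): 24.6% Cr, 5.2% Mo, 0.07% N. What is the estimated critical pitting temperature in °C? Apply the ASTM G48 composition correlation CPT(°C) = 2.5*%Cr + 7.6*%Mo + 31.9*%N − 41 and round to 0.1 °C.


Apply the ASTM G48 empirical CPT estimate: CPT(°C) = 2.5*%Cr + 7.6*%Mo + 31.9*%N − 41
2.5*24.6 = 61.5; 7.6*5.2 = 39.52; 31.9*0.07 = 2.233
CPT = 61.5 + 39.52 + 2.233 − 41 = 62.253 °C
Rounded to 0.1 °C: CPT ≈ 62.3 °C

62.3 °C


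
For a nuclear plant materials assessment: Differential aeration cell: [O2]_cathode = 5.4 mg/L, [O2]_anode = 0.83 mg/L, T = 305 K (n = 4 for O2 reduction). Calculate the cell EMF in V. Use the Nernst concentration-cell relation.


Apply the Nernst concentration-cell relation: E = (RT/nF)*ln(C_cathode/C_anode)
RT/nF = 8.314*305/(4*96485) = 0.00657037 V
ln(5.4/0.83) = 1.87273
E = 0.00657037 * 1.87273 = 0.0123 V

0.0123 V


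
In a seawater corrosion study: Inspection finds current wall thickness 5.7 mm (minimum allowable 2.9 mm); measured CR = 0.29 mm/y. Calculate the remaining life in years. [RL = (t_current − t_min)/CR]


Apply the remaining-life relation: RL = (t_current − t_min) / CR
RL = (5.7 − 2.9) / 0.29 = 2.8 / 0.29 = 9.7 years

9.7 years


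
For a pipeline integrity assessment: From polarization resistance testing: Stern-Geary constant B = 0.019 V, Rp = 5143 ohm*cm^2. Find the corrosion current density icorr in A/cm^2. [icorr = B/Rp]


Apply the Stern-Geary relation: icorr = B / Rp
icorr = 0.019 / 5143 = 3.694×10^-6 A/cm^2

3.694×10^-6 A/cm^2


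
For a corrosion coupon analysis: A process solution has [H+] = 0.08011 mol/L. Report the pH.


pH = −log10[H+]
pH = −log10(0.08011) = 1.1

1.1


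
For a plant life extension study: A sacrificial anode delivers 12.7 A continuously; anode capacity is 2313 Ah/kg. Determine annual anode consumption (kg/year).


Annual consumption = current * hours per year / capacity
Rate = 12.7 * 8760 / 2313 = 48.1 kg/year

48.1 kg/year


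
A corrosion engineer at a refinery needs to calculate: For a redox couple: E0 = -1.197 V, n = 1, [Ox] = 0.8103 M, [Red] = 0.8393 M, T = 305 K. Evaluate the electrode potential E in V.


Apply the Nernst equation: E = E0 + (RT/nF)*ln([Ox]/[Red])
Step 1: RT/nF = 8.314*305/(1*96485) = 0.02628149 V
Step 2: [Ox]/[Red] = 0.8103/0.8393 = 0.965447
Step 3: ln(0.965447) = -0.035164
Step 4: correction = 0.02628149 * -0.035164 = -0.001 V
E = -1.197 + -0.001 = -1.198 V

-1.198 V


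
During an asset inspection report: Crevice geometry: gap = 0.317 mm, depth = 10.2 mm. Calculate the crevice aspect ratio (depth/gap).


Aspect ratio = depth / gap
Ratio = 10.2 / 0.317 = 32.2

32.2


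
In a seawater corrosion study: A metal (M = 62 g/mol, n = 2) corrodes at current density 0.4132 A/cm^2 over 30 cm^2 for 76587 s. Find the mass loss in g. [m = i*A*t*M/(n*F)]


Apply Faraday's law: m = i*A*t*M / (n*F)
Total charge passed Q = i*A*t = 0.4132*30*76587 = 949372.452 C
m = Q*M/(n*F) = 949372.452*62/(2*96485) = 305.02716 g

305.02716 g


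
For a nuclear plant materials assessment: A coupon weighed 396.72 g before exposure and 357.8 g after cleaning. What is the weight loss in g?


Weight loss = initial − final
WL = 396.72 − 357.8 = 38.92 g

38.92 g
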